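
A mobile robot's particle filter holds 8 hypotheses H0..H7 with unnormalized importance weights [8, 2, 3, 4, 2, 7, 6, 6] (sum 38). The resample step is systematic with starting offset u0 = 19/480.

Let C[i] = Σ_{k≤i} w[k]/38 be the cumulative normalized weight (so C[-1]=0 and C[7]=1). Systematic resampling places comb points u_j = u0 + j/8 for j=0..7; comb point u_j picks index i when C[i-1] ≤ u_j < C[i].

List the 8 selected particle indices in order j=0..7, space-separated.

0 0 2 3 5 5 6 7

C = [4/19, 5/19, 13/38, 17/38, 1/2, 13/19, 16/19, 1]
j=0: u_0=19/480 ∈ [0, 4/19) → index 0
j=1: u_1=79/480 ∈ [0, 4/19) → index 0
j=2: u_2=139/480 ∈ [5/19, 13/38) → index 2
j=3: u_3=199/480 ∈ [13/38, 17/38) → index 3
j=4: u_4=259/480 ∈ [1/2, 13/19) → index 5
j=5: u_5=319/480 ∈ [1/2, 13/19) → index 5
j=6: u_6=379/480 ∈ [13/19, 16/19) → index 6
j=7: u_7=439/480 ∈ [16/19, 1) → index 7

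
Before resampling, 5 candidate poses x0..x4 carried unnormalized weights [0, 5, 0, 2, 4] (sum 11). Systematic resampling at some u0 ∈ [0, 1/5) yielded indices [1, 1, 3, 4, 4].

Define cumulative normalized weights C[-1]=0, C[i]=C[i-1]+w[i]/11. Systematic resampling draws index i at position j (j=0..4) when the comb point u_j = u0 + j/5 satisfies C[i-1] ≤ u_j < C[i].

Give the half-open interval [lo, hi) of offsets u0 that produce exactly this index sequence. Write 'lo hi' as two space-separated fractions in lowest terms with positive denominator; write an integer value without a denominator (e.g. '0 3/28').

C = [0, 5/11, 5/11, 7/11, 1]
j=0 picked index 1: u0 ∈ [0, 5/11)
j=1 picked index 1: u0 ∈ [-1/5, 14/55)
j=2 picked index 3: u0 ∈ [3/55, 13/55)
j=3 picked index 4: u0 ∈ [2/55, 2/5)
j=4 picked index 4: u0 ∈ [-9/55, 1/5)
intersection: [3/55, 1/5)

3/55 1/5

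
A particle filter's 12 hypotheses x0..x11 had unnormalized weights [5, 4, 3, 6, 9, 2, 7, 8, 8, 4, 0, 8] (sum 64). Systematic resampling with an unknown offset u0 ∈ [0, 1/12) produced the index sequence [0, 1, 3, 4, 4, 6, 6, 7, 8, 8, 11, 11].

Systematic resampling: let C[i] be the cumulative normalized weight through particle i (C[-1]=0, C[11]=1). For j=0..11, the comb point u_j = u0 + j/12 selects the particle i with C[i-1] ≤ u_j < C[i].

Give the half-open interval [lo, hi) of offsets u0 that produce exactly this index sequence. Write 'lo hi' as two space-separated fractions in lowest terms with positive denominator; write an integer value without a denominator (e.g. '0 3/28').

1/24 11/192

C = [5/64, 9/64, 3/16, 9/32, 27/64, 29/64, 9/16, 11/16, 13/16, 7/8, 7/8, 1]
j=0 picked index 0: u0 ∈ [0, 5/64)
j=1 picked index 1: u0 ∈ [-1/192, 11/192)
j=2 picked index 3: u0 ∈ [1/48, 11/96)
j=3 picked index 4: u0 ∈ [1/32, 11/64)
j=4 picked index 4: u0 ∈ [-5/96, 17/192)
j=5 picked index 6: u0 ∈ [7/192, 7/48)
j=6 picked index 6: u0 ∈ [-3/64, 1/16)
j=7 picked index 7: u0 ∈ [-1/48, 5/48)
j=8 picked index 8: u0 ∈ [1/48, 7/48)
j=9 picked index 8: u0 ∈ [-1/16, 1/16)
j=10 picked index 11: u0 ∈ [1/24, 1/6)
j=11 picked index 11: u0 ∈ [-1/24, 1/12)
intersection: [1/24, 11/192)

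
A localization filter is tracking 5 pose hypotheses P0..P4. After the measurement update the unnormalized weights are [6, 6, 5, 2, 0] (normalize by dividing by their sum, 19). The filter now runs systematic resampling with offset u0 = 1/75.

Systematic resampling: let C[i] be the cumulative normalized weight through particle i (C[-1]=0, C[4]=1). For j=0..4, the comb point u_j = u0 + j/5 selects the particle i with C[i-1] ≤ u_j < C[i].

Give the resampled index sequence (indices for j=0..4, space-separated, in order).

C = [6/19, 12/19, 17/19, 1, 1]
j=0: u_0=1/75 ∈ [0, 6/19) → index 0
j=1: u_1=16/75 ∈ [0, 6/19) → index 0
j=2: u_2=31/75 ∈ [6/19, 12/19) → index 1
j=3: u_3=46/75 ∈ [6/19, 12/19) → index 1
j=4: u_4=61/75 ∈ [12/19, 17/19) → index 2

0 0 1 1 2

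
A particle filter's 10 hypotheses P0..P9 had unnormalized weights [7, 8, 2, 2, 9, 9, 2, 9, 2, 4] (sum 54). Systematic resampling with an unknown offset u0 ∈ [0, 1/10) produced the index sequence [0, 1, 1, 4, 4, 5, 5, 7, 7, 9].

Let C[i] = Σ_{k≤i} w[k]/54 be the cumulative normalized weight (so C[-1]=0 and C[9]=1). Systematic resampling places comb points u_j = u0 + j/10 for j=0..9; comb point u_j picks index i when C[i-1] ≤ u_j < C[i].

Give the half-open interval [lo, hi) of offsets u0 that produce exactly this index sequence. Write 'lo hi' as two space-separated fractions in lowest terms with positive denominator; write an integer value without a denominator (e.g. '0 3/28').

7/135 7/90

C = [7/54, 5/18, 17/54, 19/54, 14/27, 37/54, 13/18, 8/9, 25/27, 1]
j=0 picked index 0: u0 ∈ [0, 7/54)
j=1 picked index 1: u0 ∈ [4/135, 8/45)
j=2 picked index 1: u0 ∈ [-19/270, 7/90)
j=3 picked index 4: u0 ∈ [7/135, 59/270)
j=4 picked index 4: u0 ∈ [-13/270, 16/135)
j=5 picked index 5: u0 ∈ [1/54, 5/27)
j=6 picked index 5: u0 ∈ [-11/135, 23/270)
j=7 picked index 7: u0 ∈ [1/45, 17/90)
j=8 picked index 7: u0 ∈ [-7/90, 4/45)
j=9 picked index 9: u0 ∈ [7/270, 1/10)
intersection: [7/135, 7/90)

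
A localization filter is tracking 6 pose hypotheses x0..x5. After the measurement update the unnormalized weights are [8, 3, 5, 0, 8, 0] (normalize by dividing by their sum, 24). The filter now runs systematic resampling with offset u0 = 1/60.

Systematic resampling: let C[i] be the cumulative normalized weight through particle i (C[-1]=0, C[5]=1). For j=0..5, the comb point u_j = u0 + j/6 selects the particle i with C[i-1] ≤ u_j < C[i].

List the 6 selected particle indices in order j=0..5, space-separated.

C = [1/3, 11/24, 2/3, 2/3, 1, 1]
j=0: u_0=1/60 ∈ [0, 1/3) → index 0
j=1: u_1=11/60 ∈ [0, 1/3) → index 0
j=2: u_2=7/20 ∈ [1/3, 11/24) → index 1
j=3: u_3=31/60 ∈ [11/24, 2/3) → index 2
j=4: u_4=41/60 ∈ [2/3, 1) → index 4
j=5: u_5=17/20 ∈ [2/3, 1) → index 4

0 0 1 2 4 4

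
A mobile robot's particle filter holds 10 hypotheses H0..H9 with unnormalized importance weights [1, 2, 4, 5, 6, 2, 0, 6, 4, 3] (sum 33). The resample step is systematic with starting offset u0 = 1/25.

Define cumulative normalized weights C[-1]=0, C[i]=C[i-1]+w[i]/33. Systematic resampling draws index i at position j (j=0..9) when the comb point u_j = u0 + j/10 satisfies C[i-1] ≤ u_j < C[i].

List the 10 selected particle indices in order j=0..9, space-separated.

C = [1/33, 1/11, 7/33, 4/11, 6/11, 20/33, 20/33, 26/33, 10/11, 1]
j=0: u_0=1/25 ∈ [1/33, 1/11) → index 1
j=1: u_1=7/50 ∈ [1/11, 7/33) → index 2
j=2: u_2=6/25 ∈ [7/33, 4/11) → index 3
j=3: u_3=17/50 ∈ [7/33, 4/11) → index 3
j=4: u_4=11/25 ∈ [4/11, 6/11) → index 4
j=5: u_5=27/50 ∈ [4/11, 6/11) → index 4
j=6: u_6=16/25 ∈ [20/33, 26/33) → index 7
j=7: u_7=37/50 ∈ [20/33, 26/33) → index 7
j=8: u_8=21/25 ∈ [26/33, 10/11) → index 8
j=9: u_9=47/50 ∈ [10/11, 1) → index 9

1 2 3 3 4 4 7 7 8 9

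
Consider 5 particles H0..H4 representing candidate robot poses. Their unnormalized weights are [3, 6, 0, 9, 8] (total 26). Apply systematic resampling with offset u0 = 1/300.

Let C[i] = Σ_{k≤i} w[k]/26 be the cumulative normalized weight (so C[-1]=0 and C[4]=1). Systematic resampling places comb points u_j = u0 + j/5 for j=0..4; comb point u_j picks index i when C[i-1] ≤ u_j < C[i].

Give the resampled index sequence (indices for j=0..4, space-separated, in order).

C = [3/26, 9/26, 9/26, 9/13, 1]
j=0: u_0=1/300 ∈ [0, 3/26) → index 0
j=1: u_1=61/300 ∈ [3/26, 9/26) → index 1
j=2: u_2=121/300 ∈ [9/26, 9/13) → index 3
j=3: u_3=181/300 ∈ [9/26, 9/13) → index 3
j=4: u_4=241/300 ∈ [9/13, 1) → index 4

0 1 3 3 4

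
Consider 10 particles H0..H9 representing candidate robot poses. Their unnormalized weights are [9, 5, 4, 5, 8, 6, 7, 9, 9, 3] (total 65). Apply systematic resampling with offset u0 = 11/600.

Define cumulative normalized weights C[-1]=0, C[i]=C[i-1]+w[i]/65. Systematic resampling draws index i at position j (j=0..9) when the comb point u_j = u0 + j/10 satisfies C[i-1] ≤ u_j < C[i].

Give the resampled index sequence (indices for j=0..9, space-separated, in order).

C = [9/65, 14/65, 18/65, 23/65, 31/65, 37/65, 44/65, 53/65, 62/65, 1]
j=0: u_0=11/600 ∈ [0, 9/65) → index 0
j=1: u_1=71/600 ∈ [0, 9/65) → index 0
j=2: u_2=131/600 ∈ [14/65, 18/65) → index 2
j=3: u_3=191/600 ∈ [18/65, 23/65) → index 3
j=4: u_4=251/600 ∈ [23/65, 31/65) → index 4
j=5: u_5=311/600 ∈ [31/65, 37/65) → index 5
j=6: u_6=371/600 ∈ [37/65, 44/65) → index 6
j=7: u_7=431/600 ∈ [44/65, 53/65) → index 7
j=8: u_8=491/600 ∈ [53/65, 62/65) → index 8
j=9: u_9=551/600 ∈ [53/65, 62/65) → index 8

0 0 2 3 4 5 6 7 8 8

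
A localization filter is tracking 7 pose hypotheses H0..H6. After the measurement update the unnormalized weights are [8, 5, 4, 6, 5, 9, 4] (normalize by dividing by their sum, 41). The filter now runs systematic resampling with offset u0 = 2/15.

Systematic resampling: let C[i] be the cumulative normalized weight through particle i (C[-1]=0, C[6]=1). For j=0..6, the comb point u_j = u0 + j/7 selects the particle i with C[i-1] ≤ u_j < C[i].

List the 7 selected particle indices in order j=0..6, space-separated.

0 1 3 4 5 5 6

C = [8/41, 13/41, 17/41, 23/41, 28/41, 37/41, 1]
j=0: u_0=2/15 ∈ [0, 8/41) → index 0
j=1: u_1=29/105 ∈ [8/41, 13/41) → index 1
j=2: u_2=44/105 ∈ [17/41, 23/41) → index 3
j=3: u_3=59/105 ∈ [23/41, 28/41) → index 4
j=4: u_4=74/105 ∈ [28/41, 37/41) → index 5
j=5: u_5=89/105 ∈ [28/41, 37/41) → index 5
j=6: u_6=104/105 ∈ [37/41, 1) → index 6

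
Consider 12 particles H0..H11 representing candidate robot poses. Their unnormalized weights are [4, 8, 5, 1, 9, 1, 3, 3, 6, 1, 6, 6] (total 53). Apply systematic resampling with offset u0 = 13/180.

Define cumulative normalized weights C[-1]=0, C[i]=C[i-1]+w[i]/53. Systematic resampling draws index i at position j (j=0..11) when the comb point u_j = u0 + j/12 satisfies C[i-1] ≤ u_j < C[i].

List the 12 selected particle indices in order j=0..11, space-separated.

C = [4/53, 12/53, 17/53, 18/53, 27/53, 28/53, 31/53, 34/53, 40/53, 41/53, 47/53, 1]
j=0: u_0=13/180 ∈ [0, 4/53) → index 0
j=1: u_1=7/45 ∈ [4/53, 12/53) → index 1
j=2: u_2=43/180 ∈ [12/53, 17/53) → index 2
j=3: u_3=29/90 ∈ [17/53, 18/53) → index 3
j=4: u_4=73/180 ∈ [18/53, 27/53) → index 4
j=5: u_5=22/45 ∈ [18/53, 27/53) → index 4
j=6: u_6=103/180 ∈ [28/53, 31/53) → index 6
j=7: u_7=59/90 ∈ [34/53, 40/53) → index 8
j=8: u_8=133/180 ∈ [34/53, 40/53) → index 8
j=9: u_9=37/45 ∈ [41/53, 47/53) → index 10
j=10: u_10=163/180 ∈ [47/53, 1) → index 11
j=11: u_11=89/90 ∈ [47/53, 1) → index 11

0 1 2 3 4 4 6 8 8 10 11 11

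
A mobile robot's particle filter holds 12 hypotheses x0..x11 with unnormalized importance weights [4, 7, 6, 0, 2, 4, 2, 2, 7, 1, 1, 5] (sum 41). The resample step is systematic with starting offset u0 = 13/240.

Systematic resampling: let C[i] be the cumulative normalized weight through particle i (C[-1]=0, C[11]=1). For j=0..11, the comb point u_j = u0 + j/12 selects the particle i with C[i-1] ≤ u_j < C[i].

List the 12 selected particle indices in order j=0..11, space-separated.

0 1 1 2 2 5 5 7 8 8 11 11

C = [4/41, 11/41, 17/41, 17/41, 19/41, 23/41, 25/41, 27/41, 34/41, 35/41, 36/41, 1]
j=0: u_0=13/240 ∈ [0, 4/41) → index 0
j=1: u_1=11/80 ∈ [4/41, 11/41) → index 1
j=2: u_2=53/240 ∈ [4/41, 11/41) → index 1
j=3: u_3=73/240 ∈ [11/41, 17/41) → index 2
j=4: u_4=31/80 ∈ [11/41, 17/41) → index 2
j=5: u_5=113/240 ∈ [19/41, 23/41) → index 5
j=6: u_6=133/240 ∈ [19/41, 23/41) → index 5
j=7: u_7=51/80 ∈ [25/41, 27/41) → index 7
j=8: u_8=173/240 ∈ [27/41, 34/41) → index 8
j=9: u_9=193/240 ∈ [27/41, 34/41) → index 8
j=10: u_10=71/80 ∈ [36/41, 1) → index 11
j=11: u_11=233/240 ∈ [36/41, 1) → index 11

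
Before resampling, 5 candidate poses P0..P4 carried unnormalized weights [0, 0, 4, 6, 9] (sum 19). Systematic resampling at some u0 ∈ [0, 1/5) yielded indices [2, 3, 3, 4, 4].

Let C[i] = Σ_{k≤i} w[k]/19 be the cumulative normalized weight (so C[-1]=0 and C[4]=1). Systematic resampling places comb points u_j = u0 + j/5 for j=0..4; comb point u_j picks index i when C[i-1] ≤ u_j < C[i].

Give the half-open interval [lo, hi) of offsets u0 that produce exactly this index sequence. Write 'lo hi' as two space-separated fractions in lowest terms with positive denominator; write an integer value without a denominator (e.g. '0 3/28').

1/95 12/95

C = [0, 0, 4/19, 10/19, 1]
j=0 picked index 2: u0 ∈ [0, 4/19)
j=1 picked index 3: u0 ∈ [1/95, 31/95)
j=2 picked index 3: u0 ∈ [-18/95, 12/95)
j=3 picked index 4: u0 ∈ [-7/95, 2/5)
j=4 picked index 4: u0 ∈ [-26/95, 1/5)
intersection: [1/95, 12/95)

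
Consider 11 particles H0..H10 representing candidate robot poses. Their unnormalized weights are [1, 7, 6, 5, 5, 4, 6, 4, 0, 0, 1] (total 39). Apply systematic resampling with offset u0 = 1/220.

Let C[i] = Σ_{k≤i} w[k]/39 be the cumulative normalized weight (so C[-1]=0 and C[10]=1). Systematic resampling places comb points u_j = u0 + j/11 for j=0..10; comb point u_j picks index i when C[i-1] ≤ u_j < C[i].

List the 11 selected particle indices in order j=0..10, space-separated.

0 1 1 2 3 3 4 5 6 6 7

C = [1/39, 8/39, 14/39, 19/39, 8/13, 28/39, 34/39, 38/39, 38/39, 38/39, 1]
j=0: u_0=1/220 ∈ [0, 1/39) → index 0
j=1: u_1=21/220 ∈ [1/39, 8/39) → index 1
j=2: u_2=41/220 ∈ [1/39, 8/39) → index 1
j=3: u_3=61/220 ∈ [8/39, 14/39) → index 2
j=4: u_4=81/220 ∈ [14/39, 19/39) → index 3
j=5: u_5=101/220 ∈ [14/39, 19/39) → index 3
j=6: u_6=11/20 ∈ [19/39, 8/13) → index 4
j=7: u_7=141/220 ∈ [8/13, 28/39) → index 5
j=8: u_8=161/220 ∈ [28/39, 34/39) → index 6
j=9: u_9=181/220 ∈ [28/39, 34/39) → index 6
j=10: u_10=201/220 ∈ [34/39, 38/39) → index 7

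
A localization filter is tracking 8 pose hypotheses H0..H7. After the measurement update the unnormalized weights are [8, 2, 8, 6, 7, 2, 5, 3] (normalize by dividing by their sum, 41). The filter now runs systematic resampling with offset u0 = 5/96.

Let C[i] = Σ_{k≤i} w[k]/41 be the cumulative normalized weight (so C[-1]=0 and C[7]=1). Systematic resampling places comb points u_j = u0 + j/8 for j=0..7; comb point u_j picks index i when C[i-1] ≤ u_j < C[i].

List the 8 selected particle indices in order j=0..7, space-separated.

C = [8/41, 10/41, 18/41, 24/41, 31/41, 33/41, 38/41, 1]
j=0: u_0=5/96 ∈ [0, 8/41) → index 0
j=1: u_1=17/96 ∈ [0, 8/41) → index 0
j=2: u_2=29/96 ∈ [10/41, 18/41) → index 2
j=3: u_3=41/96 ∈ [10/41, 18/41) → index 2
j=4: u_4=53/96 ∈ [18/41, 24/41) → index 3
j=5: u_5=65/96 ∈ [24/41, 31/41) → index 4
j=6: u_6=77/96 ∈ [31/41, 33/41) → index 5
j=7: u_7=89/96 ∈ [38/41, 1) → index 7

0 0 2 2 3 4 5 7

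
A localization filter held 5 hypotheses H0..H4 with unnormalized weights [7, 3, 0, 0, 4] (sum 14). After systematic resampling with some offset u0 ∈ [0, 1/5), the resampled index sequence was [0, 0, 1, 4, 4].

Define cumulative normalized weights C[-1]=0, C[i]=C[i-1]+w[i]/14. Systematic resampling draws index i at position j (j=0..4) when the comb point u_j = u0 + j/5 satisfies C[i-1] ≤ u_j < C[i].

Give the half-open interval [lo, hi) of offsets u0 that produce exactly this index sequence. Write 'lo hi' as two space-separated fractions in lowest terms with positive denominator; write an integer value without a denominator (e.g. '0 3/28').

4/35 1/5

C = [1/2, 5/7, 5/7, 5/7, 1]
j=0 picked index 0: u0 ∈ [0, 1/2)
j=1 picked index 0: u0 ∈ [-1/5, 3/10)
j=2 picked index 1: u0 ∈ [1/10, 11/35)
j=3 picked index 4: u0 ∈ [4/35, 2/5)
j=4 picked index 4: u0 ∈ [-3/35, 1/5)
intersection: [4/35, 1/5)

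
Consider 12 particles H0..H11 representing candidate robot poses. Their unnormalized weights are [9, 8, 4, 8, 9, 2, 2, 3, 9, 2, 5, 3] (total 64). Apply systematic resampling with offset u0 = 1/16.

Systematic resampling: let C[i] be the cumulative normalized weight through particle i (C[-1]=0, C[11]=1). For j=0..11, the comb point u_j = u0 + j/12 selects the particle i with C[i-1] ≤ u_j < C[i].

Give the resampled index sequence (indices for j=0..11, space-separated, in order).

C = [9/64, 17/64, 21/64, 29/64, 19/32, 5/8, 21/32, 45/64, 27/32, 7/8, 61/64, 1]
j=0: u_0=1/16 ∈ [0, 9/64) → index 0
j=1: u_1=7/48 ∈ [9/64, 17/64) → index 1
j=2: u_2=11/48 ∈ [9/64, 17/64) → index 1
j=3: u_3=5/16 ∈ [17/64, 21/64) → index 2
j=4: u_4=19/48 ∈ [21/64, 29/64) → index 3
j=5: u_5=23/48 ∈ [29/64, 19/32) → index 4
j=6: u_6=9/16 ∈ [29/64, 19/32) → index 4
j=7: u_7=31/48 ∈ [5/8, 21/32) → index 6
j=8: u_8=35/48 ∈ [45/64, 27/32) → index 8
j=9: u_9=13/16 ∈ [45/64, 27/32) → index 8
j=10: u_10=43/48 ∈ [7/8, 61/64) → index 10
j=11: u_11=47/48 ∈ [61/64, 1) → index 11

0 1 1 2 3 4 4 6 8 8 10 11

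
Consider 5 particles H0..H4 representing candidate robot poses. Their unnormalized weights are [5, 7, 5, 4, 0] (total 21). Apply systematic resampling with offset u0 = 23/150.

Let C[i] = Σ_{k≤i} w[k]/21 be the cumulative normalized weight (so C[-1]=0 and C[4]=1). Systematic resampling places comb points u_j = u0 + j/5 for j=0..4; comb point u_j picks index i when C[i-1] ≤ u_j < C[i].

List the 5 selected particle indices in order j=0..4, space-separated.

0 1 1 2 3

C = [5/21, 4/7, 17/21, 1, 1]
j=0: u_0=23/150 ∈ [0, 5/21) → index 0
j=1: u_1=53/150 ∈ [5/21, 4/7) → index 1
j=2: u_2=83/150 ∈ [5/21, 4/7) → index 1
j=3: u_3=113/150 ∈ [4/7, 17/21) → index 2
j=4: u_4=143/150 ∈ [17/21, 1) → index 3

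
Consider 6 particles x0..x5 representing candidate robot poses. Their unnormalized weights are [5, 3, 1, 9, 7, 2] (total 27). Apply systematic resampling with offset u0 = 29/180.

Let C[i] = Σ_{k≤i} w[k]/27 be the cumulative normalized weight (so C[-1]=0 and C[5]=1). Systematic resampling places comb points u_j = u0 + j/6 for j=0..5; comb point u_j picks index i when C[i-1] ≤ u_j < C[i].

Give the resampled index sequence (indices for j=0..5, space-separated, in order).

0 2 3 3 4 5

C = [5/27, 8/27, 1/3, 2/3, 25/27, 1]
j=0: u_0=29/180 ∈ [0, 5/27) → index 0
j=1: u_1=59/180 ∈ [8/27, 1/3) → index 2
j=2: u_2=89/180 ∈ [1/3, 2/3) → index 3
j=3: u_3=119/180 ∈ [1/3, 2/3) → index 3
j=4: u_4=149/180 ∈ [2/3, 25/27) → index 4
j=5: u_5=179/180 ∈ [25/27, 1) → index 5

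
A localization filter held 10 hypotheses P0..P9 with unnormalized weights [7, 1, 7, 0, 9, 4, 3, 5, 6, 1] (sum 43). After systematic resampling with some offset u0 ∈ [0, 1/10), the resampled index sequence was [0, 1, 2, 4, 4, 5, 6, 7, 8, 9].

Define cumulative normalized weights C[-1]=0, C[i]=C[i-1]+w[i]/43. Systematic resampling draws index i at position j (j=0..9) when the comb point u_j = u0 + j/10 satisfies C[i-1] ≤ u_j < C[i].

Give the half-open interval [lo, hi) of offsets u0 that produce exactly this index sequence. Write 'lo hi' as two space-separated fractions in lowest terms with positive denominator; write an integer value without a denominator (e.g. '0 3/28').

33/430 37/430

C = [7/43, 8/43, 15/43, 15/43, 24/43, 28/43, 31/43, 36/43, 42/43, 1]
j=0 picked index 0: u0 ∈ [0, 7/43)
j=1 picked index 1: u0 ∈ [27/430, 37/430)
j=2 picked index 2: u0 ∈ [-3/215, 32/215)
j=3 picked index 4: u0 ∈ [21/430, 111/430)
j=4 picked index 4: u0 ∈ [-11/215, 34/215)
j=5 picked index 5: u0 ∈ [5/86, 13/86)
j=6 picked index 6: u0 ∈ [11/215, 26/215)
j=7 picked index 7: u0 ∈ [9/430, 59/430)
j=8 picked index 8: u0 ∈ [8/215, 38/215)
j=9 picked index 9: u0 ∈ [33/430, 1/10)
intersection: [33/430, 37/430)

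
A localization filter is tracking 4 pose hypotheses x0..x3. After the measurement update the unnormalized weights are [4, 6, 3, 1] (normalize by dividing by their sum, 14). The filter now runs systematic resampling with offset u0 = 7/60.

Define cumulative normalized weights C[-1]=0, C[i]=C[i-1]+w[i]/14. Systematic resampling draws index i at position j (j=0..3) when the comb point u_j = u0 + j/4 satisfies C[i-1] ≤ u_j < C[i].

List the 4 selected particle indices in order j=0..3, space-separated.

0 1 1 2

C = [2/7, 5/7, 13/14, 1]
j=0: u_0=7/60 ∈ [0, 2/7) → index 0
j=1: u_1=11/30 ∈ [2/7, 5/7) → index 1
j=2: u_2=37/60 ∈ [2/7, 5/7) → index 1
j=3: u_3=13/15 ∈ [5/7, 13/14) → index 2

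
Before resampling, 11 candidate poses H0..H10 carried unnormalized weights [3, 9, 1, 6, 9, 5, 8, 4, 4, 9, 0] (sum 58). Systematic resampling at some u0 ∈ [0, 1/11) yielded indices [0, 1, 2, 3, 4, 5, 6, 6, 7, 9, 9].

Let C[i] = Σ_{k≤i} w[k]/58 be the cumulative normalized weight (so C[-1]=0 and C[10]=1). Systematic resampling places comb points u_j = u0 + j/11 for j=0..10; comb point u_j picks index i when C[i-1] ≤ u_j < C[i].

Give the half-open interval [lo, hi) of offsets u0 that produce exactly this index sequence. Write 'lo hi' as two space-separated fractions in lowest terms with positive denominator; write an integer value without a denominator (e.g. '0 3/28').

9/319 27/638

C = [3/58, 6/29, 13/58, 19/58, 14/29, 33/58, 41/58, 45/58, 49/58, 1, 1]
j=0 picked index 0: u0 ∈ [0, 3/58)
j=1 picked index 1: u0 ∈ [-25/638, 37/319)
j=2 picked index 2: u0 ∈ [8/319, 27/638)
j=3 picked index 3: u0 ∈ [-31/638, 35/638)
j=4 picked index 4: u0 ∈ [-23/638, 38/319)
j=5 picked index 5: u0 ∈ [9/319, 73/638)
j=6 picked index 6: u0 ∈ [15/638, 103/638)
j=7 picked index 6: u0 ∈ [-43/638, 45/638)
j=8 picked index 7: u0 ∈ [-13/638, 31/638)
j=9 picked index 9: u0 ∈ [17/638, 2/11)
j=10 picked index 9: u0 ∈ [-41/638, 1/11)
intersection: [9/319, 27/638)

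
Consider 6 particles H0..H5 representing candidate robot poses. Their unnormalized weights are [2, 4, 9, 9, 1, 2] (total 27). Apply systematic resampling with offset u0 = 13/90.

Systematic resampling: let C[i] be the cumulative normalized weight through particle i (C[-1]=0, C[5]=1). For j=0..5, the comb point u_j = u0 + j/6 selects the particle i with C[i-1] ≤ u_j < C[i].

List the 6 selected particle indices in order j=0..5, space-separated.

1 2 2 3 3 5

C = [2/27, 2/9, 5/9, 8/9, 25/27, 1]
j=0: u_0=13/90 ∈ [2/27, 2/9) → index 1
j=1: u_1=14/45 ∈ [2/9, 5/9) → index 2
j=2: u_2=43/90 ∈ [2/9, 5/9) → index 2
j=3: u_3=29/45 ∈ [5/9, 8/9) → index 3
j=4: u_4=73/90 ∈ [5/9, 8/9) → index 3
j=5: u_5=44/45 ∈ [25/27, 1) → index 5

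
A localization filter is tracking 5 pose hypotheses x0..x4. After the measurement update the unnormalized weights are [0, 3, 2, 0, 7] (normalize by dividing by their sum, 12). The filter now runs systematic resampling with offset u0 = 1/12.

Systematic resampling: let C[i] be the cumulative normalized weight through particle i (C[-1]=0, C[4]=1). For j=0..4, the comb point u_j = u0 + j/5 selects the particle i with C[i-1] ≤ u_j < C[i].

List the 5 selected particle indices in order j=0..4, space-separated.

C = [0, 1/4, 5/12, 5/12, 1]
j=0: u_0=1/12 ∈ [0, 1/4) → index 1
j=1: u_1=17/60 ∈ [1/4, 5/12) → index 2
j=2: u_2=29/60 ∈ [5/12, 1) → index 4
j=3: u_3=41/60 ∈ [5/12, 1) → index 4
j=4: u_4=53/60 ∈ [5/12, 1) → index 4

1 2 4 4 4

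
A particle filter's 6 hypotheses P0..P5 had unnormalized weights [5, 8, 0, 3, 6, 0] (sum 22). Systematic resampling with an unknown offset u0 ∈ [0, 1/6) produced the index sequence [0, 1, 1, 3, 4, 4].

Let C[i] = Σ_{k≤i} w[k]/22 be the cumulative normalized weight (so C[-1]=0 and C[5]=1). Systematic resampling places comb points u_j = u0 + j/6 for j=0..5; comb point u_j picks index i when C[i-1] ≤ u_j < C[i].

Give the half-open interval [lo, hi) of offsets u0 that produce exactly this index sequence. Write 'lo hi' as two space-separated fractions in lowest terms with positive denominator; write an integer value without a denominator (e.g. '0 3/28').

1/11 1/6

C = [5/22, 13/22, 13/22, 8/11, 1, 1]
j=0 picked index 0: u0 ∈ [0, 5/22)
j=1 picked index 1: u0 ∈ [2/33, 14/33)
j=2 picked index 1: u0 ∈ [-7/66, 17/66)
j=3 picked index 3: u0 ∈ [1/11, 5/22)
j=4 picked index 4: u0 ∈ [2/33, 1/3)
j=5 picked index 4: u0 ∈ [-7/66, 1/6)
intersection: [1/11, 1/6)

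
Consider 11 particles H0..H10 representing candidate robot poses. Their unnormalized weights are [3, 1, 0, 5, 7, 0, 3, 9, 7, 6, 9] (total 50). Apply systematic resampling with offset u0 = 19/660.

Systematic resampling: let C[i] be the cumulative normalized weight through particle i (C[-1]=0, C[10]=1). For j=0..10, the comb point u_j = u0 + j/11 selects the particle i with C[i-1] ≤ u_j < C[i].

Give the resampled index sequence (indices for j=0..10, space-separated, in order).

0 3 4 4 7 7 8 8 9 10 10

C = [3/50, 2/25, 2/25, 9/50, 8/25, 8/25, 19/50, 14/25, 7/10, 41/50, 1]
j=0: u_0=19/660 ∈ [0, 3/50) → index 0
j=1: u_1=79/660 ∈ [2/25, 9/50) → index 3
j=2: u_2=139/660 ∈ [9/50, 8/25) → index 4
j=3: u_3=199/660 ∈ [9/50, 8/25) → index 4
j=4: u_4=259/660 ∈ [19/50, 14/25) → index 7
j=5: u_5=29/60 ∈ [19/50, 14/25) → index 7
j=6: u_6=379/660 ∈ [14/25, 7/10) → index 8
j=7: u_7=439/660 ∈ [14/25, 7/10) → index 8
j=8: u_8=499/660 ∈ [7/10, 41/50) → index 9
j=9: u_9=559/660 ∈ [41/50, 1) → index 10
j=10: u_10=619/660 ∈ [41/50, 1) → index 10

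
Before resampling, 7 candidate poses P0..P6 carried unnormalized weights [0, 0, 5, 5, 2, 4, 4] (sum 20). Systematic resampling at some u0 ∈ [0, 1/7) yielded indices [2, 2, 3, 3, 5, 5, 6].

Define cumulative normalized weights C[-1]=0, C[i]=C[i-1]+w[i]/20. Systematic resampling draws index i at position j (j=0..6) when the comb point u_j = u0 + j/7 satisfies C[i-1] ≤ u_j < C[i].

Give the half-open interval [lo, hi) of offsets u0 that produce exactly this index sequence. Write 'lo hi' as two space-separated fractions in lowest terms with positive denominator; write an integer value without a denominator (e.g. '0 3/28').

1/35 1/14

C = [0, 0, 1/4, 1/2, 3/5, 4/5, 1]
j=0 picked index 2: u0 ∈ [0, 1/4)
j=1 picked index 2: u0 ∈ [-1/7, 3/28)
j=2 picked index 3: u0 ∈ [-1/28, 3/14)
j=3 picked index 3: u0 ∈ [-5/28, 1/14)
j=4 picked index 5: u0 ∈ [1/35, 8/35)
j=5 picked index 5: u0 ∈ [-4/35, 3/35)
j=6 picked index 6: u0 ∈ [-2/35, 1/7)
intersection: [1/35, 1/14)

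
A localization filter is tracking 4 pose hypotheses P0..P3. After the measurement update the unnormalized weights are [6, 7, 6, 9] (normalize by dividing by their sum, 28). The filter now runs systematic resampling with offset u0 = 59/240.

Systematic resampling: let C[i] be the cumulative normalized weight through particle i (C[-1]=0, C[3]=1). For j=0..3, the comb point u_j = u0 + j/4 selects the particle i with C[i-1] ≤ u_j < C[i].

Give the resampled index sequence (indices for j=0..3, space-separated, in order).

1 2 3 3

C = [3/14, 13/28, 19/28, 1]
j=0: u_0=59/240 ∈ [3/14, 13/28) → index 1
j=1: u_1=119/240 ∈ [13/28, 19/28) → index 2
j=2: u_2=179/240 ∈ [19/28, 1) → index 3
j=3: u_3=239/240 ∈ [19/28, 1) → index 3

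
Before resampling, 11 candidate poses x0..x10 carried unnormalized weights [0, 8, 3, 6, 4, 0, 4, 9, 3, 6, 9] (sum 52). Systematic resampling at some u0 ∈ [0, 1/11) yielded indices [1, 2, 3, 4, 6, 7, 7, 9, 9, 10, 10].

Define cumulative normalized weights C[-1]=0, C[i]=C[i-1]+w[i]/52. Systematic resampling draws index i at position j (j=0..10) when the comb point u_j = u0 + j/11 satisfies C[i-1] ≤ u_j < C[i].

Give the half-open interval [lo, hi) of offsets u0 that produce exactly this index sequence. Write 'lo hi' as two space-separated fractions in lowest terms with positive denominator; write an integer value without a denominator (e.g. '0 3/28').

C = [0, 2/13, 11/52, 17/52, 21/52, 21/52, 25/52, 17/26, 37/52, 43/52, 1]
j=0 picked index 1: u0 ∈ [0, 2/13)
j=1 picked index 2: u0 ∈ [9/143, 69/572)
j=2 picked index 3: u0 ∈ [17/572, 83/572)
j=3 picked index 4: u0 ∈ [31/572, 75/572)
j=4 picked index 6: u0 ∈ [23/572, 67/572)
j=5 picked index 7: u0 ∈ [15/572, 57/286)
j=6 picked index 7: u0 ∈ [-37/572, 31/286)
j=7 picked index 9: u0 ∈ [43/572, 109/572)
j=8 picked index 9: u0 ∈ [-9/572, 57/572)
j=9 picked index 10: u0 ∈ [5/572, 2/11)
j=10 picked index 10: u0 ∈ [-47/572, 1/11)
intersection: [43/572, 1/11)

43/572 1/11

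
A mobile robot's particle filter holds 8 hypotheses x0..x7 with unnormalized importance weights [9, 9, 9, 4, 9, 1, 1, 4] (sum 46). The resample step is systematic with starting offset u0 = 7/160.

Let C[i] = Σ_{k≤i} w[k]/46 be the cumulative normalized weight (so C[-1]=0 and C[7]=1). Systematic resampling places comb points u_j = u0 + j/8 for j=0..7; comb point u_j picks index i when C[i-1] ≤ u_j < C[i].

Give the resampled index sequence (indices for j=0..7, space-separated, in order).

0 0 1 2 2 3 4 7

C = [9/46, 9/23, 27/46, 31/46, 20/23, 41/46, 21/23, 1]
j=0: u_0=7/160 ∈ [0, 9/46) → index 0
j=1: u_1=27/160 ∈ [0, 9/46) → index 0
j=2: u_2=47/160 ∈ [9/46, 9/23) → index 1
j=3: u_3=67/160 ∈ [9/23, 27/46) → index 2
j=4: u_4=87/160 ∈ [9/23, 27/46) → index 2
j=5: u_5=107/160 ∈ [27/46, 31/46) → index 3
j=6: u_6=127/160 ∈ [31/46, 20/23) → index 4
j=7: u_7=147/160 ∈ [21/23, 1) → index 7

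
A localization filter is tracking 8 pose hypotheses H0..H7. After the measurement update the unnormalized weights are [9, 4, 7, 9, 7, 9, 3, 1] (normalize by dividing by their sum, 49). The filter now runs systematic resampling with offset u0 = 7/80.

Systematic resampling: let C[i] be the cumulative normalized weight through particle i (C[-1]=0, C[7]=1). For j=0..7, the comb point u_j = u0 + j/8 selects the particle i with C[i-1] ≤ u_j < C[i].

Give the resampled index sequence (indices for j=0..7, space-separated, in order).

0 1 2 3 3 4 5 6

C = [9/49, 13/49, 20/49, 29/49, 36/49, 45/49, 48/49, 1]
j=0: u_0=7/80 ∈ [0, 9/49) → index 0
j=1: u_1=17/80 ∈ [9/49, 13/49) → index 1
j=2: u_2=27/80 ∈ [13/49, 20/49) → index 2
j=3: u_3=37/80 ∈ [20/49, 29/49) → index 3
j=4: u_4=47/80 ∈ [20/49, 29/49) → index 3
j=5: u_5=57/80 ∈ [29/49, 36/49) → index 4
j=6: u_6=67/80 ∈ [36/49, 45/49) → index 5
j=7: u_7=77/80 ∈ [45/49, 48/49) → index 6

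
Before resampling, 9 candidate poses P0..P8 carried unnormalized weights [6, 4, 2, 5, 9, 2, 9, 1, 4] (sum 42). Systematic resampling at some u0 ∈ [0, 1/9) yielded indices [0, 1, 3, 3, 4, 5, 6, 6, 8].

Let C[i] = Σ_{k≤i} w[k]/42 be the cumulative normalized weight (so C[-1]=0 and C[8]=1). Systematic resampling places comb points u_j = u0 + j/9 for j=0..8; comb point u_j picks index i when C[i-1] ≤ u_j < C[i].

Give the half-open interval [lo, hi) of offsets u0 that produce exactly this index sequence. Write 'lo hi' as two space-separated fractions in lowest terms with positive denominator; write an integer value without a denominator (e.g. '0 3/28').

4/63 1/14

C = [1/7, 5/21, 2/7, 17/42, 13/21, 2/3, 37/42, 19/21, 1]
j=0 picked index 0: u0 ∈ [0, 1/7)
j=1 picked index 1: u0 ∈ [2/63, 8/63)
j=2 picked index 3: u0 ∈ [4/63, 23/126)
j=3 picked index 3: u0 ∈ [-1/21, 1/14)
j=4 picked index 4: u0 ∈ [-5/126, 11/63)
j=5 picked index 5: u0 ∈ [4/63, 1/9)
j=6 picked index 6: u0 ∈ [0, 3/14)
j=7 picked index 6: u0 ∈ [-1/9, 13/126)
j=8 picked index 8: u0 ∈ [1/63, 1/9)
intersection: [4/63, 1/14)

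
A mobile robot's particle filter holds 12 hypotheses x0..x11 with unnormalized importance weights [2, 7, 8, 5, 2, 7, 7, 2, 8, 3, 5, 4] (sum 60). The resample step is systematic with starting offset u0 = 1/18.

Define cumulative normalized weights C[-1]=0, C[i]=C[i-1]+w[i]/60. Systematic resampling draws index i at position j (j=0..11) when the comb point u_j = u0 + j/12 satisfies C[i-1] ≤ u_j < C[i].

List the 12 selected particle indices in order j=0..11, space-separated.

C = [1/30, 3/20, 17/60, 11/30, 2/5, 31/60, 19/30, 2/3, 4/5, 17/20, 14/15, 1]
j=0: u_0=1/18 ∈ [1/30, 3/20) → index 1
j=1: u_1=5/36 ∈ [1/30, 3/20) → index 1
j=2: u_2=2/9 ∈ [3/20, 17/60) → index 2
j=3: u_3=11/36 ∈ [17/60, 11/30) → index 3
j=4: u_4=7/18 ∈ [11/30, 2/5) → index 4
j=5: u_5=17/36 ∈ [2/5, 31/60) → index 5
j=6: u_6=5/9 ∈ [31/60, 19/30) → index 6
j=7: u_7=23/36 ∈ [19/30, 2/3) → index 7
j=8: u_8=13/18 ∈ [2/3, 4/5) → index 8
j=9: u_9=29/36 ∈ [4/5, 17/20) → index 9
j=10: u_10=8/9 ∈ [17/20, 14/15) → index 10
j=11: u_11=35/36 ∈ [14/15, 1) → index 11

1 1 2 3 4 5 6 7 8 9 10 11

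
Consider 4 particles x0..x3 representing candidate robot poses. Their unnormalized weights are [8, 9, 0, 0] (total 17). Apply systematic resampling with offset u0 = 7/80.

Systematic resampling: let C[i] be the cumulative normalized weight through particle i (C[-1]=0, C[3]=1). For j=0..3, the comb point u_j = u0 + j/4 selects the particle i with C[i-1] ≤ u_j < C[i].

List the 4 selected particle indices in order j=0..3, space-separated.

0 0 1 1

C = [8/17, 1, 1, 1]
j=0: u_0=7/80 ∈ [0, 8/17) → index 0
j=1: u_1=27/80 ∈ [0, 8/17) → index 0
j=2: u_2=47/80 ∈ [8/17, 1) → index 1
j=3: u_3=67/80 ∈ [8/17, 1) → index 1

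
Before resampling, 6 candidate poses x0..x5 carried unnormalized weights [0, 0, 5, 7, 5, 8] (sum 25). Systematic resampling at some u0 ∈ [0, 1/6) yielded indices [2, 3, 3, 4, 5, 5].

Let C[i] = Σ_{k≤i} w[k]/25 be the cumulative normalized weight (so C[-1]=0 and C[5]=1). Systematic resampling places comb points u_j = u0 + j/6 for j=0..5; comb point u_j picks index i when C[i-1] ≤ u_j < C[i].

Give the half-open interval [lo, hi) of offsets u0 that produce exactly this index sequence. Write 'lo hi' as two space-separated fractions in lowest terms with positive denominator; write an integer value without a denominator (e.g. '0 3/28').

1/30 11/75

C = [0, 0, 1/5, 12/25, 17/25, 1]
j=0 picked index 2: u0 ∈ [0, 1/5)
j=1 picked index 3: u0 ∈ [1/30, 47/150)
j=2 picked index 3: u0 ∈ [-2/15, 11/75)
j=3 picked index 4: u0 ∈ [-1/50, 9/50)
j=4 picked index 5: u0 ∈ [1/75, 1/3)
j=5 picked index 5: u0 ∈ [-23/150, 1/6)
intersection: [1/30, 11/75)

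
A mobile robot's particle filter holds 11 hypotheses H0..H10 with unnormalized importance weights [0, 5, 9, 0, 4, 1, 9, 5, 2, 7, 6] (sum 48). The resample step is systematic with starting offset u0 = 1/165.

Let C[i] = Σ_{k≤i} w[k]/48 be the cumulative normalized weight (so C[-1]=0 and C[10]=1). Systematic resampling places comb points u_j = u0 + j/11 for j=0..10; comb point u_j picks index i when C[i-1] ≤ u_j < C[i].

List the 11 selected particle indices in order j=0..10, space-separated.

1 1 2 2 4 6 6 7 9 9 10

C = [0, 5/48, 7/24, 7/24, 3/8, 19/48, 7/12, 11/16, 35/48, 7/8, 1]
j=0: u_0=1/165 ∈ [0, 5/48) → index 1
j=1: u_1=16/165 ∈ [0, 5/48) → index 1
j=2: u_2=31/165 ∈ [5/48, 7/24) → index 2
j=3: u_3=46/165 ∈ [5/48, 7/24) → index 2
j=4: u_4=61/165 ∈ [7/24, 3/8) → index 4
j=5: u_5=76/165 ∈ [19/48, 7/12) → index 6
j=6: u_6=91/165 ∈ [19/48, 7/12) → index 6
j=7: u_7=106/165 ∈ [7/12, 11/16) → index 7
j=8: u_8=11/15 ∈ [35/48, 7/8) → index 9
j=9: u_9=136/165 ∈ [35/48, 7/8) → index 9
j=10: u_10=151/165 ∈ [7/8, 1) → index 10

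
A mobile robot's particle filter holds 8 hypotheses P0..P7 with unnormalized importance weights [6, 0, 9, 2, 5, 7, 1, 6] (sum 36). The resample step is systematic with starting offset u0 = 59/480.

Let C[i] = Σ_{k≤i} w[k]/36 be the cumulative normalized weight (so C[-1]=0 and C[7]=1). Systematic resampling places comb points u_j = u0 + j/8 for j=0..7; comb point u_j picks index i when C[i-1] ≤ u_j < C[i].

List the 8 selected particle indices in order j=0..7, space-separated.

0 2 2 4 5 5 7 7

C = [1/6, 1/6, 5/12, 17/36, 11/18, 29/36, 5/6, 1]
j=0: u_0=59/480 ∈ [0, 1/6) → index 0
j=1: u_1=119/480 ∈ [1/6, 5/12) → index 2
j=2: u_2=179/480 ∈ [1/6, 5/12) → index 2
j=3: u_3=239/480 ∈ [17/36, 11/18) → index 4
j=4: u_4=299/480 ∈ [11/18, 29/36) → index 5
j=5: u_5=359/480 ∈ [11/18, 29/36) → index 5
j=6: u_6=419/480 ∈ [5/6, 1) → index 7
j=7: u_7=479/480 ∈ [5/6, 1) → index 7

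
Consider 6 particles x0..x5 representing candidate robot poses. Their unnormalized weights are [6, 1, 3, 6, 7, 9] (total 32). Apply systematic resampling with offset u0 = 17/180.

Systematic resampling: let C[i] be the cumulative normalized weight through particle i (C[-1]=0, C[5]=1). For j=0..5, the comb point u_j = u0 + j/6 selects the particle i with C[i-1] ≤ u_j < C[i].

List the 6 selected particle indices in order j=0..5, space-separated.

C = [3/16, 7/32, 5/16, 1/2, 23/32, 1]
j=0: u_0=17/180 ∈ [0, 3/16) → index 0
j=1: u_1=47/180 ∈ [7/32, 5/16) → index 2
j=2: u_2=77/180 ∈ [5/16, 1/2) → index 3
j=3: u_3=107/180 ∈ [1/2, 23/32) → index 4
j=4: u_4=137/180 ∈ [23/32, 1) → index 5
j=5: u_5=167/180 ∈ [23/32, 1) → index 5

0 2 3 4 5 5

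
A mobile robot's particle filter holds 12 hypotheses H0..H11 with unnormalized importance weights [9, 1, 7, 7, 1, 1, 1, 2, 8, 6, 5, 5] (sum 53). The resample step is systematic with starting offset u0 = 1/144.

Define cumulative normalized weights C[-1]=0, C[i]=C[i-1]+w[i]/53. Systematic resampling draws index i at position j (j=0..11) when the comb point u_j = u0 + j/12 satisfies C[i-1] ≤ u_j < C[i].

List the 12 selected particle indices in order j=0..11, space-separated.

0 0 1 2 3 3 6 8 8 9 10 11

C = [9/53, 10/53, 17/53, 24/53, 25/53, 26/53, 27/53, 29/53, 37/53, 43/53, 48/53, 1]
j=0: u_0=1/144 ∈ [0, 9/53) → index 0
j=1: u_1=13/144 ∈ [0, 9/53) → index 0
j=2: u_2=25/144 ∈ [9/53, 10/53) → index 1
j=3: u_3=37/144 ∈ [10/53, 17/53) → index 2
j=4: u_4=49/144 ∈ [17/53, 24/53) → index 3
j=5: u_5=61/144 ∈ [17/53, 24/53) → index 3
j=6: u_6=73/144 ∈ [26/53, 27/53) → index 6
j=7: u_7=85/144 ∈ [29/53, 37/53) → index 8
j=8: u_8=97/144 ∈ [29/53, 37/53) → index 8
j=9: u_9=109/144 ∈ [37/53, 43/53) → index 9
j=10: u_10=121/144 ∈ [43/53, 48/53) → index 10
j=11: u_11=133/144 ∈ [48/53, 1) → index 11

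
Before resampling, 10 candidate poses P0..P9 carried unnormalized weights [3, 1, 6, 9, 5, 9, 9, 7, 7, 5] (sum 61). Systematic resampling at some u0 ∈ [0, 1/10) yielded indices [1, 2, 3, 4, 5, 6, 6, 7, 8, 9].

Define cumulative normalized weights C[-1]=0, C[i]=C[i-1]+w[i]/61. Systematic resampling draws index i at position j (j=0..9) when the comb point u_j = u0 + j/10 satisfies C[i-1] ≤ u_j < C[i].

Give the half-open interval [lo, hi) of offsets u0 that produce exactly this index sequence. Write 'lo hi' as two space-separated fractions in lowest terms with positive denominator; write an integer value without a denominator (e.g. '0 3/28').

C = [3/61, 4/61, 10/61, 19/61, 24/61, 33/61, 42/61, 49/61, 56/61, 1]
j=0 picked index 1: u0 ∈ [3/61, 4/61)
j=1 picked index 2: u0 ∈ [-21/610, 39/610)
j=2 picked index 3: u0 ∈ [-11/305, 34/305)
j=3 picked index 4: u0 ∈ [7/610, 57/610)
j=4 picked index 5: u0 ∈ [-2/305, 43/305)
j=5 picked index 6: u0 ∈ [5/122, 23/122)
j=6 picked index 6: u0 ∈ [-18/305, 27/305)
j=7 picked index 7: u0 ∈ [-7/610, 63/610)
j=8 picked index 8: u0 ∈ [1/305, 36/305)
j=9 picked index 9: u0 ∈ [11/610, 1/10)
intersection: [3/61, 39/610)

3/61 39/610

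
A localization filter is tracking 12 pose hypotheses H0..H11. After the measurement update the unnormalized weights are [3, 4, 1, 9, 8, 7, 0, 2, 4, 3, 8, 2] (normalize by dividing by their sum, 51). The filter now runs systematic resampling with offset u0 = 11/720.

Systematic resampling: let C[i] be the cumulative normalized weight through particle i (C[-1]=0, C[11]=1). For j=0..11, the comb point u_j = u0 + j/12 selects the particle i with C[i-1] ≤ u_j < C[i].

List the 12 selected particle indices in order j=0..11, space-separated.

0 1 3 3 4 4 5 5 8 9 10 10

C = [1/17, 7/51, 8/51, 1/3, 25/51, 32/51, 32/51, 2/3, 38/51, 41/51, 49/51, 1]
j=0: u_0=11/720 ∈ [0, 1/17) → index 0
j=1: u_1=71/720 ∈ [1/17, 7/51) → index 1
j=2: u_2=131/720 ∈ [8/51, 1/3) → index 3
j=3: u_3=191/720 ∈ [8/51, 1/3) → index 3
j=4: u_4=251/720 ∈ [1/3, 25/51) → index 4
j=5: u_5=311/720 ∈ [1/3, 25/51) → index 4
j=6: u_6=371/720 ∈ [25/51, 32/51) → index 5
j=7: u_7=431/720 ∈ [25/51, 32/51) → index 5
j=8: u_8=491/720 ∈ [2/3, 38/51) → index 8
j=9: u_9=551/720 ∈ [38/51, 41/51) → index 9
j=10: u_10=611/720 ∈ [41/51, 49/51) → index 10
j=11: u_11=671/720 ∈ [41/51, 49/51) → index 10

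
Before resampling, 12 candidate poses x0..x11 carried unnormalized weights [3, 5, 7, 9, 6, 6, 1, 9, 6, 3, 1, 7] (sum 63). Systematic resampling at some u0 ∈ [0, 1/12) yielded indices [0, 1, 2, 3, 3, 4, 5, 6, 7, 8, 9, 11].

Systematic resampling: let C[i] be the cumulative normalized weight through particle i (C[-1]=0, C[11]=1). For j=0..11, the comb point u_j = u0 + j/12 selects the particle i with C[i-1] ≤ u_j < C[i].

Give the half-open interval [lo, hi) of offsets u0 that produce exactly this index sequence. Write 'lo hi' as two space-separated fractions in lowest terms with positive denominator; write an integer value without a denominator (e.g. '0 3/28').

C = [1/21, 8/63, 5/21, 8/21, 10/21, 4/7, 37/63, 46/63, 52/63, 55/63, 8/9, 1]
j=0 picked index 0: u0 ∈ [0, 1/21)
j=1 picked index 1: u0 ∈ [-1/28, 11/252)
j=2 picked index 2: u0 ∈ [-5/126, 1/14)
j=3 picked index 3: u0 ∈ [-1/84, 11/84)
j=4 picked index 3: u0 ∈ [-2/21, 1/21)
j=5 picked index 4: u0 ∈ [-1/28, 5/84)
j=6 picked index 5: u0 ∈ [-1/42, 1/14)
j=7 picked index 6: u0 ∈ [-1/84, 1/252)
j=8 picked index 7: u0 ∈ [-5/63, 4/63)
j=9 picked index 8: u0 ∈ [-5/252, 19/252)
j=10 picked index 9: u0 ∈ [-1/126, 5/126)
j=11 picked index 11: u0 ∈ [-1/36, 1/12)
intersection: [0, 1/252)

0 1/252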